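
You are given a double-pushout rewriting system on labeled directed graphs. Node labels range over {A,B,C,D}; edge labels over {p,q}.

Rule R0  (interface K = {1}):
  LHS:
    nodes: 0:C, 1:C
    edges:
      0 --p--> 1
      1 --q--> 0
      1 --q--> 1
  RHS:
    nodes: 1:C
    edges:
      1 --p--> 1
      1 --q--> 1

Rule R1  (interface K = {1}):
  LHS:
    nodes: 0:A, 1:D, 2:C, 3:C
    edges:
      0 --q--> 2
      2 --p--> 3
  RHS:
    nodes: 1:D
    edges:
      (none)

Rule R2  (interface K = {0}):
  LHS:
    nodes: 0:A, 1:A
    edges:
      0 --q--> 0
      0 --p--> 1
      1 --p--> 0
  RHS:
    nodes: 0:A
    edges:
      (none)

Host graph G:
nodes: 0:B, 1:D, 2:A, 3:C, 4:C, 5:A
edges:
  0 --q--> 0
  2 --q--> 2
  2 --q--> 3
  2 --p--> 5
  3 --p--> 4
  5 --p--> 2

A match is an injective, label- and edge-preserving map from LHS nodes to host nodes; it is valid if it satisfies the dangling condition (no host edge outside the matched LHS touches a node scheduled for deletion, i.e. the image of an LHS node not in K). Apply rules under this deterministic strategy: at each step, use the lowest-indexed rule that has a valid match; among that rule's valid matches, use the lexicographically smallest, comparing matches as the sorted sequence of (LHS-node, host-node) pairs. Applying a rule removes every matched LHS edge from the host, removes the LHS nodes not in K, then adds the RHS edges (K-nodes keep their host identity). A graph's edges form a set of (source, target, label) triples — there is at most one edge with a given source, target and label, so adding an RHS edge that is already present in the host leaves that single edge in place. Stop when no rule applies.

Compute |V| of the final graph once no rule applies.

[0] host  ⇒  6 nodes, 6 edges  {0-q->0 2-q->2 2-q->3 2-p->5 3-p->4 5-p->2}
[1] R2 @ {0↦2, 1↦5}  ⇒  5 nodes, 3 edges  {0-q->0 2-q->3 3-p->4}
[2] R1 @ {0↦2, 1↦1, 2↦3, 3↦4}  ⇒  2 nodes, 1 edges  {0-q->0}
halt: no rule applies after step 2
NF nodes: {0:B, 1:D}

Answer: 2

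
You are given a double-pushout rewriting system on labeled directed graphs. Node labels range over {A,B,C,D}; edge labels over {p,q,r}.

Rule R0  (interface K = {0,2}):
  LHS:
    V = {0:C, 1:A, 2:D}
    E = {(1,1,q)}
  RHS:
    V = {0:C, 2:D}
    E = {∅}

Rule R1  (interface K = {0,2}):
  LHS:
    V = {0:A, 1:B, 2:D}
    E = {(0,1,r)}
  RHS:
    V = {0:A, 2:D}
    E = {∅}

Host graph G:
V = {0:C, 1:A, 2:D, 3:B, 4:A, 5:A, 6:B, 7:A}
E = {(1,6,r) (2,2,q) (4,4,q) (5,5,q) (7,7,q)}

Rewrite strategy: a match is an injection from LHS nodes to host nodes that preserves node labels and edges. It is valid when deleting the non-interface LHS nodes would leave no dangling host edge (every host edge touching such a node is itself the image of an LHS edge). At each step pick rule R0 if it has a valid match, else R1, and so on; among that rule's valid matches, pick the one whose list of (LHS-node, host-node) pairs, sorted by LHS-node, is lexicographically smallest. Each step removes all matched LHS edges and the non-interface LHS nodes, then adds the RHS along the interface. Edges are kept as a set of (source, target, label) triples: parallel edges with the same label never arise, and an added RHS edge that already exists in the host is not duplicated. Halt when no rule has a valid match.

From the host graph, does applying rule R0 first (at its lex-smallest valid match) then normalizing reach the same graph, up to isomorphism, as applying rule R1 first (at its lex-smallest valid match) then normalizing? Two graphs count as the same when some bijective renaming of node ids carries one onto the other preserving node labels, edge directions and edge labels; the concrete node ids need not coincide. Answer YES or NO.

Answer: YES

Derivation:
branch R0-first: apply at {0↦0, 1↦4, 2↦2} → |E|=4, then 3 more step(s) → NF |V|=4 |E|=1 V={0:C, 1:A, 2:D, 3:B} E=2-q->2
branch R1-first: apply at {0↦1, 1↦6, 2↦2} → |E|=4, then 3 more step(s) → NF |V|=4 |E|=1 V={0:C, 1:A, 2:D, 3:B} E=2-q->2
graphs isomorphic (equal up to label-preserving node renaming)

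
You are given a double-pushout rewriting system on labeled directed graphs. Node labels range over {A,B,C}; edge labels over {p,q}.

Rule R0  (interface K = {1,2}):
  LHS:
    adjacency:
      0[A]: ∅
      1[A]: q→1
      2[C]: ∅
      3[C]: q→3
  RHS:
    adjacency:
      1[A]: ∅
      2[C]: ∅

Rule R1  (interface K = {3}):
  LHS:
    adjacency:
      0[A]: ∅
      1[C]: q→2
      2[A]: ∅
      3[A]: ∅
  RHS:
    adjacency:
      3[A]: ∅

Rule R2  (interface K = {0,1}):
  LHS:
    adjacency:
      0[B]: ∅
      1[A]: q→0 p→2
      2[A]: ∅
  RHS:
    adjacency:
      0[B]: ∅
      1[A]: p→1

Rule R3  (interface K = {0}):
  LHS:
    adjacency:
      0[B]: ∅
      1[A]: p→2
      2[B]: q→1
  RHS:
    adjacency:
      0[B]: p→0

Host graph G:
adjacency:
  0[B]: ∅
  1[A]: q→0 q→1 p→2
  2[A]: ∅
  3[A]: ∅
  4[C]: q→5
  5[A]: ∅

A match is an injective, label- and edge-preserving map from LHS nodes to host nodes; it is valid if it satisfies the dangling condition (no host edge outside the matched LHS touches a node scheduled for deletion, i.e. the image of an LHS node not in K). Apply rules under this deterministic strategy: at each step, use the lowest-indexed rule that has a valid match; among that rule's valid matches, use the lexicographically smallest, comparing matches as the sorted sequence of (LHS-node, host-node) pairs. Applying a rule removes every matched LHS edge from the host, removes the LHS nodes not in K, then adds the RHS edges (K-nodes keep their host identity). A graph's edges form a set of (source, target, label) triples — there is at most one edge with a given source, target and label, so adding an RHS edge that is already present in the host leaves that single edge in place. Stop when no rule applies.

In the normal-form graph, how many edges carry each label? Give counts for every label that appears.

start.  V:6 E:4  edges: 1-q->0 1-q->1 1-p->2 4-q->5
1. fire R1 via {0↦3, 1↦4, 2↦5, 3↦1}  →  V:3 E:3  edges: 1-q->0 1-q->1 1-p->2
2. fire R2 via {0↦0, 1↦1, 2↦2}  →  V:2 E:2  edges: 1-p->1 1-q->1
normal form: no rule applies after step 2
NF edges: [(1, 1, 'p'), (1, 1, 'q')]

Answer: p:1 q:1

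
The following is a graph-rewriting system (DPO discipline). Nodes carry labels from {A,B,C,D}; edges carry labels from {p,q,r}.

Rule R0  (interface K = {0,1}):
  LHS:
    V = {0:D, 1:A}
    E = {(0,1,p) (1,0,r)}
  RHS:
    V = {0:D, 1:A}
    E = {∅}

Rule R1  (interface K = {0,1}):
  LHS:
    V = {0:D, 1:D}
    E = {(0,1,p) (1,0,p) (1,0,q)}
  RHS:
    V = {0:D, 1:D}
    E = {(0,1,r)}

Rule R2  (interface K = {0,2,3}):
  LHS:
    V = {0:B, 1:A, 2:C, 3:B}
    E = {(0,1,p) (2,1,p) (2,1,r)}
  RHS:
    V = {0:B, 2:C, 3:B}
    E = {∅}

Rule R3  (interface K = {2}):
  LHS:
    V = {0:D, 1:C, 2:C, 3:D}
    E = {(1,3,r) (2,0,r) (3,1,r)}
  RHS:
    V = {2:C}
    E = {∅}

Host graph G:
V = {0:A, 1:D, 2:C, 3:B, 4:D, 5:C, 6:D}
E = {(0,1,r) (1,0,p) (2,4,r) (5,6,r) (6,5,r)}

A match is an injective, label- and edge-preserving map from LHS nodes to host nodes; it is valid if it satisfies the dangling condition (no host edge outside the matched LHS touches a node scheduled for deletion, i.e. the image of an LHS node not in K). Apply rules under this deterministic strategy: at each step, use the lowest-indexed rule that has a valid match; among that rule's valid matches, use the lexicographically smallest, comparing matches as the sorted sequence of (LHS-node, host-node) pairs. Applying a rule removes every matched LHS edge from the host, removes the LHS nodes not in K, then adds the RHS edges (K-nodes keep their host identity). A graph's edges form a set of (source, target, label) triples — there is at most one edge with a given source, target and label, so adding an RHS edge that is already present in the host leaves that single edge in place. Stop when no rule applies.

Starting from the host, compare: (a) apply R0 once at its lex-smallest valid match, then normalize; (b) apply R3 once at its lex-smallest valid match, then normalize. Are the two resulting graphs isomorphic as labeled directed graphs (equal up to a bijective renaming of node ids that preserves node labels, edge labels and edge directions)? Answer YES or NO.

Answer: YES

Derivation:
branch R0-first: apply at {0↦1, 1↦0} → |E|=3, then 1 more step(s) → NF |V|=4 |E|=0 V={0:A, 1:D, 2:C, 3:B} E=∅
branch R3-first: apply at {0↦4, 1↦5, 2↦2, 3↦6} → |E|=2, then 1 more step(s) → NF |V|=4 |E|=0 V={0:A, 1:D, 2:C, 3:B} E=∅
graphs isomorphic (equal up to label-preserving node renaming)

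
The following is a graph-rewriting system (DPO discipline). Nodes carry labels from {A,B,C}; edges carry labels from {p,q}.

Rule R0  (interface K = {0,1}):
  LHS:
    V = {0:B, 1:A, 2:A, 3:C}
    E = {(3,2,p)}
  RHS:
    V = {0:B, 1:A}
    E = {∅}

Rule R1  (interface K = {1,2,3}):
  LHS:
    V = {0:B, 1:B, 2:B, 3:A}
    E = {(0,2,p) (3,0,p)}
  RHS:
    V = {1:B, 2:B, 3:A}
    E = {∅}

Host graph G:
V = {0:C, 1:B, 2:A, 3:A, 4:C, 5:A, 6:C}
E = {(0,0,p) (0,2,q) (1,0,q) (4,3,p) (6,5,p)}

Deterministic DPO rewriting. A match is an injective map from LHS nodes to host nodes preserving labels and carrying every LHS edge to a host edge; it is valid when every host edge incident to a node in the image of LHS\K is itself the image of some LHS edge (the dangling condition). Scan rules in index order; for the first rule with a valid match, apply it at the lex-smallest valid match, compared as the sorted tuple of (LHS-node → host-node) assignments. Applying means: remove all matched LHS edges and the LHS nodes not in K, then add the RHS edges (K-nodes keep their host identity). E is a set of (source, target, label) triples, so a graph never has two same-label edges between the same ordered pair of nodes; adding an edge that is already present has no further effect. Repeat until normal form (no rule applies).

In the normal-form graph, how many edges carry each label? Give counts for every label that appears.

Answer: p:1 q:2

Rewrite trace:
initial: |V|=7 |E|=5  E = 0-p->0 0-q->2 1-q->0 4-p->3 6-p->5
step 1: apply R0 at {0↦1, 1↦2, 2↦3, 3↦4}  → |V|=5 |E|=4  E = 0-p->0 0-q->2 1-q->0 6-p->5
step 2: apply R0 at {0↦1, 1↦2, 2↦5, 3↦6}  → |V|=3 |E|=3  E = 0-p->0 0-q->2 1-q->0
normal form: no rule applies after step 2
NF edges: [(0, 0, 'p'), (0, 2, 'q'), (1, 0, 'q')]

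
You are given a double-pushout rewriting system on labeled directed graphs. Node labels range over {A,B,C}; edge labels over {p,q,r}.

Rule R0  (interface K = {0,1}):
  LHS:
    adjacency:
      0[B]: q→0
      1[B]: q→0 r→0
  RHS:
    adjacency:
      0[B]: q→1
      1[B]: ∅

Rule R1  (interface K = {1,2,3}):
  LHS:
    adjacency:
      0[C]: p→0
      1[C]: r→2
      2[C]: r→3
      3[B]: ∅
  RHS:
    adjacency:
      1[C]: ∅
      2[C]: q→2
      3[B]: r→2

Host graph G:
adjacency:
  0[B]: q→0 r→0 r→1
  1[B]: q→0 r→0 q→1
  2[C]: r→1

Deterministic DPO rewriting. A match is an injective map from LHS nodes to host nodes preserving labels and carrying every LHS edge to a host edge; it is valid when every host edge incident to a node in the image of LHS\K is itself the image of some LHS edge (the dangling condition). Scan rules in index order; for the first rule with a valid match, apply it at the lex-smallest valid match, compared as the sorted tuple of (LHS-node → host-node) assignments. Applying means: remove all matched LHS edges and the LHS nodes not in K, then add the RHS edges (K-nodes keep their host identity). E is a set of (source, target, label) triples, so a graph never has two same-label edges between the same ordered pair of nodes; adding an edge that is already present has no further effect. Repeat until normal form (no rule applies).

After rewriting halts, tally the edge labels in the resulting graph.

initial: |V|=3 |E|=7  E = 0-q->0 0-r->0 0-r->1 1-q->0 1-r->0 1-q->1 2-r->1
step 1: apply R0 at {0↦0, 1↦1}  → |V|=3 |E|=5  E = 0-r->0 0-q->1 0-r->1 1-q->1 2-r->1
step 2: apply R0 at {0↦1, 1↦0}  → |V|=3 |E|=3  E = 0-r->0 1-q->0 2-r->1
halt: no rule applies after step 2
NF edges: [(0, 0, 'r'), (1, 0, 'q'), (2, 1, 'r')]

Answer: q:1 r:2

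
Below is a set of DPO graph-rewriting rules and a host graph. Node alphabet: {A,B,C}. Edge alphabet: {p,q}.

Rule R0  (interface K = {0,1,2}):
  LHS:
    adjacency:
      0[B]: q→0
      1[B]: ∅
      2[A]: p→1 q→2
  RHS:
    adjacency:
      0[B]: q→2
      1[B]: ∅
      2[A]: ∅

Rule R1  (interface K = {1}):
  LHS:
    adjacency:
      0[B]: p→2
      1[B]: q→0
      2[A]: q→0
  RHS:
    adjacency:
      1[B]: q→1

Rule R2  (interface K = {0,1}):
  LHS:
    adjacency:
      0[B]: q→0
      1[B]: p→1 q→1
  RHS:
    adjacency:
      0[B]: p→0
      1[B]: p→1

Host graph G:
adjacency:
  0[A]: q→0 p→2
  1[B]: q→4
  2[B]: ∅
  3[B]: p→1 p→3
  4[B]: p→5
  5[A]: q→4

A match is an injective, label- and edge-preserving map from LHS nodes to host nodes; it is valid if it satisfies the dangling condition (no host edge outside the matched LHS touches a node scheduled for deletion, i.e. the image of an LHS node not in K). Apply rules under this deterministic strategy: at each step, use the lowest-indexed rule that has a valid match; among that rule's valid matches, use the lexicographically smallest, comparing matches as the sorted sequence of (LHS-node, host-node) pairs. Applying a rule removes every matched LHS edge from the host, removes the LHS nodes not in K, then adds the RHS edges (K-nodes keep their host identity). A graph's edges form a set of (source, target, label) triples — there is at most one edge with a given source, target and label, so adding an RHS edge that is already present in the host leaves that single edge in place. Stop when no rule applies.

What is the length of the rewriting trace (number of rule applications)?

start.  V:6 E:7  edges: 0-q->0 0-p->2 1-q->4 3-p->1 3-p->3 4-p->5 5-q->4
1. fire R1 via {0↦4, 1↦1, 2↦5}  →  V:4 E:5  edges: 0-q->0 0-p->2 1-q->1 3-p->1 3-p->3
2. fire R0 via {0↦1, 1↦2, 2↦0}  →  V:4 E:3  edges: 1-q->0 3-p->1 3-p->3
halt: no rule applies after step 2

Answer: 2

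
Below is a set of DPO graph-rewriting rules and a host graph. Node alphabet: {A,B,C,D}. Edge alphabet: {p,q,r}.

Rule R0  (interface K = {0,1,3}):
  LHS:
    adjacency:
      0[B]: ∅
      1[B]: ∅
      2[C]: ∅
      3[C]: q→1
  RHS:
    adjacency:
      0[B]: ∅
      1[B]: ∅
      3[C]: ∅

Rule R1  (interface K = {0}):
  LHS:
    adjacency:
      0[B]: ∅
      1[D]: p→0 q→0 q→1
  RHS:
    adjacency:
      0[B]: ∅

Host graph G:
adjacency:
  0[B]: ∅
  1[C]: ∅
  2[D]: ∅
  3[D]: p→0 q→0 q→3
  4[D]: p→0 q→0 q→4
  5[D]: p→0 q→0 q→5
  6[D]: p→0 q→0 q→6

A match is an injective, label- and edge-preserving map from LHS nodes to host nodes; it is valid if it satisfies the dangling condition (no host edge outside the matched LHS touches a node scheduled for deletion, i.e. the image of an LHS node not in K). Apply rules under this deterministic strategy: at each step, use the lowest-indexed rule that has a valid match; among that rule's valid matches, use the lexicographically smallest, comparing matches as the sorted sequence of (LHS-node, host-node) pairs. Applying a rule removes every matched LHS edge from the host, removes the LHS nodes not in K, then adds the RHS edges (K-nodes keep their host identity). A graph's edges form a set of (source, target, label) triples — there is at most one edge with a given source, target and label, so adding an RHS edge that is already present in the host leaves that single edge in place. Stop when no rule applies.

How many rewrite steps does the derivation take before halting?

Answer: 4

Rewrite trace:
[0] host  ⇒  7 nodes, 12 edges  {3-p->0 3-q->0 3-q->3 4-p->0 4-q->0 4-q->4 5-p->0 5-q->0 5-q->5 6-p->0 6-q->0 6-q->6}
[1] R1 @ {0↦0, 1↦3}  ⇒  6 nodes, 9 edges  {4-p->0 4-q->0 4-q->4 5-p->0 5-q->0 5-q->5 6-p->0 6-q->0 6-q->6}
[2] R1 @ {0↦0, 1↦4}  ⇒  5 nodes, 6 edges  {5-p->0 5-q->0 5-q->5 6-p->0 6-q->0 6-q->6}
[3] R1 @ {0↦0, 1↦5}  ⇒  4 nodes, 3 edges  {6-p->0 6-q->0 6-q->6}
[4] R1 @ {0↦0, 1↦6}  ⇒  3 nodes, 0 edges  {∅}
normal form: no rule applies after step 4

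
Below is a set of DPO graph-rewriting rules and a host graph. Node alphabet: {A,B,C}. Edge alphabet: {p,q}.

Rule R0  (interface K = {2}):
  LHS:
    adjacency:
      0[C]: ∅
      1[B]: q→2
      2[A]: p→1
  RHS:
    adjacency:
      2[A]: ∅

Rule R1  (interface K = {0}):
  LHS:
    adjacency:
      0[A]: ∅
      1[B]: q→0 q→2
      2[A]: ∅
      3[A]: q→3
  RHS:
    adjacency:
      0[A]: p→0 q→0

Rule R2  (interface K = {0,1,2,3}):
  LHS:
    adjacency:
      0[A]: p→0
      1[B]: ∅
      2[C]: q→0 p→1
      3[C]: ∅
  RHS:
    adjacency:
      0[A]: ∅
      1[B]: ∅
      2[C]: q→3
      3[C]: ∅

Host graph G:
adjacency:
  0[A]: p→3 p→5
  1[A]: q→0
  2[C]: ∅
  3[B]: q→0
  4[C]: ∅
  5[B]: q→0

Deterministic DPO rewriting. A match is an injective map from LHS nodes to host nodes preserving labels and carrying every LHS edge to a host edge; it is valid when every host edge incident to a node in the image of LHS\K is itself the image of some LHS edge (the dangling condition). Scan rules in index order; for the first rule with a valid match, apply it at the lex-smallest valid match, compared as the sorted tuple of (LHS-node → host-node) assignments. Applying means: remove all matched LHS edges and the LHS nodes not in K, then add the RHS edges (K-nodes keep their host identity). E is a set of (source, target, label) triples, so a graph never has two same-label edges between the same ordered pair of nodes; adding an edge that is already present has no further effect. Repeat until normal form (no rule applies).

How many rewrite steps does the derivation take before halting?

Answer: 2

Rewrite trace:
initial: |V|=6 |E|=5  E = 0-p->3 0-p->5 1-q->0 3-q->0 5-q->0
step 1: apply R0 at {0↦2, 1↦3, 2↦0}  → |V|=4 |E|=3  E = 0-p->5 1-q->0 5-q->0
step 2: apply R0 at {0↦4, 1↦5, 2↦0}  → |V|=2 |E|=1  E = 1-q->0
halt: no rule applies after step 2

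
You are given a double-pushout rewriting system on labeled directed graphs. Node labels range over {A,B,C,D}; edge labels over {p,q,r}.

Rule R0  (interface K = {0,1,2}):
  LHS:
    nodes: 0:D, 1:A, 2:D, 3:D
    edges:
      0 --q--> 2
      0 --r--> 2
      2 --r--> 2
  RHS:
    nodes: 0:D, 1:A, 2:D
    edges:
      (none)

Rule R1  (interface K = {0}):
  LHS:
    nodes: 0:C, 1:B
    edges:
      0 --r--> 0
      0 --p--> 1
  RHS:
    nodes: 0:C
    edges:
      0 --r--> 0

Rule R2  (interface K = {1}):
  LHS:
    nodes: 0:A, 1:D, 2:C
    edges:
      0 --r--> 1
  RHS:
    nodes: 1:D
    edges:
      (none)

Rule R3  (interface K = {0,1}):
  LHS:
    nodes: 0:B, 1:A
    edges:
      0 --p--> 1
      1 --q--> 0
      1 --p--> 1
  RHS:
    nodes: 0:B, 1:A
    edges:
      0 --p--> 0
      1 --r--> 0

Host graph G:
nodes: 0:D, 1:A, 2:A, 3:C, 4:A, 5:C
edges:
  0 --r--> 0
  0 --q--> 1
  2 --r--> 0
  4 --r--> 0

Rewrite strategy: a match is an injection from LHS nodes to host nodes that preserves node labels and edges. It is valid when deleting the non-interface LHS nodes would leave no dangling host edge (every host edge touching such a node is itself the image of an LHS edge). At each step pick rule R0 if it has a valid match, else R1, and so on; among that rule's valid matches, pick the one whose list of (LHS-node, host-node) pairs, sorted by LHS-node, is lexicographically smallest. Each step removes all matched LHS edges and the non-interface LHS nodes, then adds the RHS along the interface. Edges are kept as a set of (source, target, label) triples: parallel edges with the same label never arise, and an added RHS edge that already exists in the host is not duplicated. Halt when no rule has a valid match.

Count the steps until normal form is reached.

Answer: 2

Rewrite trace:
initial: |V|=6 |E|=4  E = 0-r->0 0-q->1 2-r->0 4-r->0
step 1: apply R2 at {0↦2, 1↦0, 2↦3}  → |V|=4 |E|=3  E = 0-r->0 0-q->1 4-r->0
step 2: apply R2 at {0↦4, 1↦0, 2↦5}  → |V|=2 |E|=2  E = 0-r->0 0-q->1
halt: no rule applies after step 2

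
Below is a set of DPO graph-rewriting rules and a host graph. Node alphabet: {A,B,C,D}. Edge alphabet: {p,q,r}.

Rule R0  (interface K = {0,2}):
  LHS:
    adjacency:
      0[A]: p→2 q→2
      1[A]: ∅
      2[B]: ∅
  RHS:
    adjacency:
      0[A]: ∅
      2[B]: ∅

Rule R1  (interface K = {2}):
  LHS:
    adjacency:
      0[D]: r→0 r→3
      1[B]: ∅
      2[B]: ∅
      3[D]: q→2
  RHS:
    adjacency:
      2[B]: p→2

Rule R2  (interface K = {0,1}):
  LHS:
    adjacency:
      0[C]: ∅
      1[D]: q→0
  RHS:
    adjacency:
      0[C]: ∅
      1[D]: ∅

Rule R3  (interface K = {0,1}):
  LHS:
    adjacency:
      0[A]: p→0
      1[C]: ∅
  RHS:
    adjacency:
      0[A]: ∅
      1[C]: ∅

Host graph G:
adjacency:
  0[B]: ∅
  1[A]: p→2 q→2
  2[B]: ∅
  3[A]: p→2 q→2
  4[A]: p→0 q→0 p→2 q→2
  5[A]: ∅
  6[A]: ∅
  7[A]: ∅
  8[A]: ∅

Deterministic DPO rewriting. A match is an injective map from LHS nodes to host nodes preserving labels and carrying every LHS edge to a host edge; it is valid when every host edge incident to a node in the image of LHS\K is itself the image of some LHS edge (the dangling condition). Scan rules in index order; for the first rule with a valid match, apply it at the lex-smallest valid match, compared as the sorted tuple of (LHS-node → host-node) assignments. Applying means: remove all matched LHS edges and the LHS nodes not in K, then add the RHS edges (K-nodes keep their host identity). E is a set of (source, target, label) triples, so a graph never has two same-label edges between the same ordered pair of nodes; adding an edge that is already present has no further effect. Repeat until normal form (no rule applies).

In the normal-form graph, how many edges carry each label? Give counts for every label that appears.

Answer: (no edges)

Rewrite trace:
initial: |V|=9 |E|=8  E = 1-p->2 1-q->2 3-p->2 3-q->2 4-p->0 4-q->0 4-p->2 4-q->2
step 1: apply R0 at {0↦1, 1↦5, 2↦2}  → |V|=8 |E|=6  E = 3-p->2 3-q->2 4-p->0 4-q->0 4-p->2 4-q->2
step 2: apply R0 at {0↦3, 1↦1, 2↦2}  → |V|=7 |E|=4  E = 4-p->0 4-q->0 4-p->2 4-q->2
step 3: apply R0 at {0↦4, 1↦3, 2↦0}  → |V|=6 |E|=2  E = 4-p->2 4-q->2
step 4: apply R0 at {0↦4, 1↦6, 2↦2}  → |V|=5 |E|=0  E = ∅
halt: no rule applies after step 4
NF edges: []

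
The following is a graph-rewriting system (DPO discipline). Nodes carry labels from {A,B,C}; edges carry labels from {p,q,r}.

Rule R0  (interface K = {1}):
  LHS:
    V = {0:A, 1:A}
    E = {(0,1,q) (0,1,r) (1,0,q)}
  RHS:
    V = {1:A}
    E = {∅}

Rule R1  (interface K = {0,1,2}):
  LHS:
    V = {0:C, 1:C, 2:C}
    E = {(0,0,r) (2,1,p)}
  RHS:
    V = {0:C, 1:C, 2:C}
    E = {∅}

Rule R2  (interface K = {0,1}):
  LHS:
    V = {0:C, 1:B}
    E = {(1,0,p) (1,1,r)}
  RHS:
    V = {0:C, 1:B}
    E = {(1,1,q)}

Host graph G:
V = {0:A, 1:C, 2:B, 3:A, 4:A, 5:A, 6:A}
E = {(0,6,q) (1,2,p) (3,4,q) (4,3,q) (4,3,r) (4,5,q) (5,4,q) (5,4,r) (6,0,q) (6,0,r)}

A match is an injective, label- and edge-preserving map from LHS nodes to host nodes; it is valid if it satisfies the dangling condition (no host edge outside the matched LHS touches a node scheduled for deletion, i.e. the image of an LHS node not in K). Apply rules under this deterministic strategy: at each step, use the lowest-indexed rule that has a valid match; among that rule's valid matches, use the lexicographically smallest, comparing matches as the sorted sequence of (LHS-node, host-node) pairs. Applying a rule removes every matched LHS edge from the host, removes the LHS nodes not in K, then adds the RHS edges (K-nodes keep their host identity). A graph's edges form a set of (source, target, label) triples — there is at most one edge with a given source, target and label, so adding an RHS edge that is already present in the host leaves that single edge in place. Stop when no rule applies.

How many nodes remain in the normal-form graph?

initial: |V|=7 |E|=10  E = 0-q->6 1-p->2 3-q->4 4-q->3 4-r->3 4-q->5 5-q->4 5-r->4 6-q->0 6-r->0
step 1: apply R0 at {0↦5, 1↦4}  → |V|=6 |E|=7  E = 0-q->6 1-p->2 3-q->4 4-q->3 4-r->3 6-q->0 6-r->0
step 2: apply R0 at {0↦4, 1↦3}  → |V|=5 |E|=4  E = 0-q->6 1-p->2 6-q->0 6-r->0
step 3: apply R0 at {0↦6, 1↦0}  → |V|=4 |E|=1  E = 1-p->2
normal form: no rule applies after step 3
NF nodes: {0:A, 1:C, 2:B, 3:A}

Answer: 4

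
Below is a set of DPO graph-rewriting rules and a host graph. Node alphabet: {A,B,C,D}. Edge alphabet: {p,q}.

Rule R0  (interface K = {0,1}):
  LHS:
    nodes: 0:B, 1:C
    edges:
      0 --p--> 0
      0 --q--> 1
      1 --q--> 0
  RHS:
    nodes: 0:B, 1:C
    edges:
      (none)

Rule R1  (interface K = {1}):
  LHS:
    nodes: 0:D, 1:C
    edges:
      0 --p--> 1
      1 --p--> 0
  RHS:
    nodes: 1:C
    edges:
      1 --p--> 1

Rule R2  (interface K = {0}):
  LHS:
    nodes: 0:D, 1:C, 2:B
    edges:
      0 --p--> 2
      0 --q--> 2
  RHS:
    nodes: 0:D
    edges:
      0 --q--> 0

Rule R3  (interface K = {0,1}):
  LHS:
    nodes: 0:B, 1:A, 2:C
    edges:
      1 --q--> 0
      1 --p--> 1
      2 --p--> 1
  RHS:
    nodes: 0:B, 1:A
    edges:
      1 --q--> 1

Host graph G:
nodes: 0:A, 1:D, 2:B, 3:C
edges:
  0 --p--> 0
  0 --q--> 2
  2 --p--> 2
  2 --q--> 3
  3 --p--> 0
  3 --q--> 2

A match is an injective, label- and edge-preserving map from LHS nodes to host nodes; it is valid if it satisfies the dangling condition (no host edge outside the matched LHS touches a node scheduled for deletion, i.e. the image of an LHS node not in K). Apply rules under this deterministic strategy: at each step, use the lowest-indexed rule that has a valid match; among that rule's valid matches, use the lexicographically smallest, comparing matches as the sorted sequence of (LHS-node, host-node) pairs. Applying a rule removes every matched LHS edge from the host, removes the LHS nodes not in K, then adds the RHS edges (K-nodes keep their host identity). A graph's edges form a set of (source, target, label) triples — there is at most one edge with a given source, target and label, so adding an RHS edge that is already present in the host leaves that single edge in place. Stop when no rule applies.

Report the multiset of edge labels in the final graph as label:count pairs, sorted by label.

Answer: q:1

Steps:
[0] host  ⇒  4 nodes, 6 edges  {0-p->0 0-q->2 2-p->2 2-q->3 3-p->0 3-q->2}
[1] R0 @ {0↦2, 1↦3}  ⇒  4 nodes, 3 edges  {0-p->0 0-q->2 3-p->0}
[2] R3 @ {0↦2, 1↦0, 2↦3}  ⇒  3 nodes, 1 edges  {0-q->0}
final graph: no rule applies after step 2
NF edges: [(0, 0, 'q')]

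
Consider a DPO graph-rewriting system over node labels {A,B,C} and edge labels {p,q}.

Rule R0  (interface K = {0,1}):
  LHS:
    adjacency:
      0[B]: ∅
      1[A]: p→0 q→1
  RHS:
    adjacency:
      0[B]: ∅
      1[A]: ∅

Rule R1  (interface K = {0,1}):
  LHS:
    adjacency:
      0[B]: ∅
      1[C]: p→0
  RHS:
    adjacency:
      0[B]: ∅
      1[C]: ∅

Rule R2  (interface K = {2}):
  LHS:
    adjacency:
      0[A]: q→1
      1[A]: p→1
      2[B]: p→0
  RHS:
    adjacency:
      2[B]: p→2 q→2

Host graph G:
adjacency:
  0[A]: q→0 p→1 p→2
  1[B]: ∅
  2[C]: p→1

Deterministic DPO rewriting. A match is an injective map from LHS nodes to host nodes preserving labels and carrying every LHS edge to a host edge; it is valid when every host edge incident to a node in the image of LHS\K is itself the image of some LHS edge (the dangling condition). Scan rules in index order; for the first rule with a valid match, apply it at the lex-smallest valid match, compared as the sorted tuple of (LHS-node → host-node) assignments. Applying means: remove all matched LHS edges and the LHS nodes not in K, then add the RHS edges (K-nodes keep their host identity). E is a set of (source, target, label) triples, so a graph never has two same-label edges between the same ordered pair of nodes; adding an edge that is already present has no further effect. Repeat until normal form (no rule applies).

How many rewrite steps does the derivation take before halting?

initial: |V|=3 |E|=4  E = 0-q->0 0-p->1 0-p->2 2-p->1
step 1: apply R0 at {0↦1, 1↦0}  → |V|=3 |E|=2  E = 0-p->2 2-p->1
step 2: apply R1 at {0↦1, 1↦2}  → |V|=3 |E|=1  E = 0-p->2
normal form: no rule applies after step 2

Answer: 2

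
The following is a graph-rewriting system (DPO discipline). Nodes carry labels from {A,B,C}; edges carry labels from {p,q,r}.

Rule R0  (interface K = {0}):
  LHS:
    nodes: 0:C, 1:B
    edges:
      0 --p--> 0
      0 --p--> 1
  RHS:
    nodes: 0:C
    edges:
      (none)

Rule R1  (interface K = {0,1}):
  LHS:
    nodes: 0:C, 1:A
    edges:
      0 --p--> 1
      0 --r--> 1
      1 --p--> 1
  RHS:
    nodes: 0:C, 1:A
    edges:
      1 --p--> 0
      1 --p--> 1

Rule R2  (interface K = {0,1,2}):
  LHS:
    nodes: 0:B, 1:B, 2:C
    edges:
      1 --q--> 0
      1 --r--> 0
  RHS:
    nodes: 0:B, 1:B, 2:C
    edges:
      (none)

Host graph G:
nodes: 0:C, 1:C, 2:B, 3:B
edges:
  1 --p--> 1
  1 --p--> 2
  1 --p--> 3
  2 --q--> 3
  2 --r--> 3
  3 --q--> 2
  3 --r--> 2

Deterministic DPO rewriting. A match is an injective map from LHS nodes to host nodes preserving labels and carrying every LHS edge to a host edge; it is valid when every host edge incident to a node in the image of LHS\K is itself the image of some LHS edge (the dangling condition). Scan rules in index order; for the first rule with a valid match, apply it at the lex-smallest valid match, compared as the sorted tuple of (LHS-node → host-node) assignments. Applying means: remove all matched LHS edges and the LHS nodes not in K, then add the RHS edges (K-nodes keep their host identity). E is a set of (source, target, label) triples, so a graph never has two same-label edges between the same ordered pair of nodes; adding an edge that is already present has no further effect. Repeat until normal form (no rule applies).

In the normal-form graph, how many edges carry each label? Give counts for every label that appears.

initial: |V|=4 |E|=7  E = 1-p->1 1-p->2 1-p->3 2-q->3 2-r->3 3-q->2 3-r->2
step 1: apply R2 at {0↦2, 1↦3, 2↦0}  → |V|=4 |E|=5  E = 1-p->1 1-p->2 1-p->3 2-q->3 2-r->3
step 2: apply R2 at {0↦3, 1↦2, 2↦0}  → |V|=4 |E|=3  E = 1-p->1 1-p->2 1-p->3
step 3: apply R0 at {0↦1, 1↦2}  → |V|=3 |E|=1  E = 1-p->3
final graph: no rule applies after step 3
NF edges: [(1, 3, 'p')]

Answer: p:1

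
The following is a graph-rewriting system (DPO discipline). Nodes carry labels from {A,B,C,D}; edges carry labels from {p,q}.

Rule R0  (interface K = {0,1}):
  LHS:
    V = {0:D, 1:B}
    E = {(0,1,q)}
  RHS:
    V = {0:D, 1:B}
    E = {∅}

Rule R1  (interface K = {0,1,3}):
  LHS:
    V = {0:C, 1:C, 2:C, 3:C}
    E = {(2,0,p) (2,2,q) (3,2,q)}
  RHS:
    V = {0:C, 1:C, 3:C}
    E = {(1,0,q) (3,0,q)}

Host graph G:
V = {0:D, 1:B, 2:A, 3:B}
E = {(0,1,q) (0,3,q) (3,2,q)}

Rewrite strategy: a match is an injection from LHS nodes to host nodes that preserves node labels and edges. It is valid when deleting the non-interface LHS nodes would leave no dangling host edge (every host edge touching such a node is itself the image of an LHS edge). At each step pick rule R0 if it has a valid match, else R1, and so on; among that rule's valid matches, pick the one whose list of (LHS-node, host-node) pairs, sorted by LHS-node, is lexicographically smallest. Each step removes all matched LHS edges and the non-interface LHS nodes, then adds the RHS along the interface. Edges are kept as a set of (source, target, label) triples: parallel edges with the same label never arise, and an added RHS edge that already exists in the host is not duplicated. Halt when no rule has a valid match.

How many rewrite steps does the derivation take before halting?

[0] host  ⇒  4 nodes, 3 edges  {0-q->1 0-q->3 3-q->2}
[1] R0 @ {0↦0, 1↦1}  ⇒  4 nodes, 2 edges  {0-q->3 3-q->2}
[2] R0 @ {0↦0, 1↦3}  ⇒  4 nodes, 1 edges  {3-q->2}
normal form: no rule applies after step 2

Answer: 2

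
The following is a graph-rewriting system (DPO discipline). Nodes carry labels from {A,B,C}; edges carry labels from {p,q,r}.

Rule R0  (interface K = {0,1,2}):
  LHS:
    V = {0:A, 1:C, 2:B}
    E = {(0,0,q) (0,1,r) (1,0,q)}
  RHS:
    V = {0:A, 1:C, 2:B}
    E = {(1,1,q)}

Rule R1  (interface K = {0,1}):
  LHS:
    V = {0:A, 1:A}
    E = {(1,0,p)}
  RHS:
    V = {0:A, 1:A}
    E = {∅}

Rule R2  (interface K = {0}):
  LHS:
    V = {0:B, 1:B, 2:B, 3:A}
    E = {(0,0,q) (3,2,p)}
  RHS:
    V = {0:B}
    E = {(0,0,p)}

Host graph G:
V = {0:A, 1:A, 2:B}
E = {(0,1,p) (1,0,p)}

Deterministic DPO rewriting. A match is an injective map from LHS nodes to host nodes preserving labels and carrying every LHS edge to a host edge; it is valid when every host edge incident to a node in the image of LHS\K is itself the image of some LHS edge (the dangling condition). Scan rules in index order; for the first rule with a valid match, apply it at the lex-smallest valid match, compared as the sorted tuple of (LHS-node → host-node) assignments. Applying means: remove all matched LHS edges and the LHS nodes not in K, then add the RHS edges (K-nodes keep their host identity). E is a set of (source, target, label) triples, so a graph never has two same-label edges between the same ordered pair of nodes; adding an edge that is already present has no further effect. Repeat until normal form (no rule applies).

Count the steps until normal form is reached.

Answer: 2

Steps:
[0] host  ⇒  3 nodes, 2 edges  {0-p->1 1-p->0}
[1] R1 @ {0↦0, 1↦1}  ⇒  3 nodes, 1 edges  {0-p->1}
[2] R1 @ {0↦1, 1↦0}  ⇒  3 nodes, 0 edges  {∅}
normal form: no rule applies after step 2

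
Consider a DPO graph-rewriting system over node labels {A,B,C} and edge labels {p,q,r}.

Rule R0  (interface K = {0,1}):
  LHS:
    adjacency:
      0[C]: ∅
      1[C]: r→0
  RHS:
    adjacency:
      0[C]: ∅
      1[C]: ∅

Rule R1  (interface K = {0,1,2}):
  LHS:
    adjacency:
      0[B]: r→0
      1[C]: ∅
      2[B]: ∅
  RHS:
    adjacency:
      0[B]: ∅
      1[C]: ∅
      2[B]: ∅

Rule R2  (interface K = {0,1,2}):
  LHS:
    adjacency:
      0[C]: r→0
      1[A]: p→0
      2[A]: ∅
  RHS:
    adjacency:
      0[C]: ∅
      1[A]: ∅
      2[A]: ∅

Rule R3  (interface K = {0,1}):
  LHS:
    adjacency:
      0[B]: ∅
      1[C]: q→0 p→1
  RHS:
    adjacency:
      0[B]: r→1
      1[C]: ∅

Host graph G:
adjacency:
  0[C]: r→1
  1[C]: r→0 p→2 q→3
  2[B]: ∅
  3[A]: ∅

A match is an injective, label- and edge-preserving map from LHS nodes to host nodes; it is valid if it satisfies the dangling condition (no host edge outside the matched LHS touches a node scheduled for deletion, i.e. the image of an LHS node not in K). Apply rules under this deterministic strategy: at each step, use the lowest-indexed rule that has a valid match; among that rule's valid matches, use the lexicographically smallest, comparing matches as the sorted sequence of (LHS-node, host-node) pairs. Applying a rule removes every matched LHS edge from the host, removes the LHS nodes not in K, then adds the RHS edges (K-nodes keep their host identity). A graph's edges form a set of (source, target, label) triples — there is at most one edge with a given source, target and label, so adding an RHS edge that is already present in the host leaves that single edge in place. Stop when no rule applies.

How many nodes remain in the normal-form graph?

start.  V:4 E:4  edges: 0-r->1 1-r->0 1-p->2 1-q->3
1. fire R0 via {0↦0, 1↦1}  →  V:4 E:3  edges: 0-r->1 1-p->2 1-q->3
2. fire R0 via {0↦1, 1↦0}  →  V:4 E:2  edges: 1-p->2 1-q->3
final graph: no rule applies after step 2
NF nodes: {0:C, 1:C, 2:B, 3:A}

Answer: 4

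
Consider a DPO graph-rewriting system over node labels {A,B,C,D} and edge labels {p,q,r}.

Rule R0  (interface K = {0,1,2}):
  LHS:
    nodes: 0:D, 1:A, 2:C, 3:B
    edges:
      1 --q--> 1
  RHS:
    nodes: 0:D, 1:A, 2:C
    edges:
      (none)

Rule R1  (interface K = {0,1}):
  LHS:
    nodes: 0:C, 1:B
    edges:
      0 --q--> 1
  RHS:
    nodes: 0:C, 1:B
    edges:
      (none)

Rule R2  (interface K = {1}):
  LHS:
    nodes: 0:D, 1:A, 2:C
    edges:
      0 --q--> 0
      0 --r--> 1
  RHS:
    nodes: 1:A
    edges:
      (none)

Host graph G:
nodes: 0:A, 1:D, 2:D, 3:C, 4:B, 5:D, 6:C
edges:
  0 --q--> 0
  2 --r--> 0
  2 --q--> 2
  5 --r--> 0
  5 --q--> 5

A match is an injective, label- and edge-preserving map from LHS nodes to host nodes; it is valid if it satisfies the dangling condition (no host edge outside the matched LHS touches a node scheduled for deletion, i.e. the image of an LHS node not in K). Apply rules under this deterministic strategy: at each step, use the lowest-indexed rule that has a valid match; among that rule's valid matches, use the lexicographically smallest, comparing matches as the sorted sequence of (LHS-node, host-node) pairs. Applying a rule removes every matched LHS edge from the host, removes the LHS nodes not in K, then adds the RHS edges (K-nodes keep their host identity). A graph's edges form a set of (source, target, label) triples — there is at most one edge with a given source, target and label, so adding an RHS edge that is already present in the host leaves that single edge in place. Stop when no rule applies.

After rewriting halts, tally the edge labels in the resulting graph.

Answer: (no edges)

Rewrite trace:
[0] host  ⇒  7 nodes, 5 edges  {0-q->0 2-r->0 2-q->2 5-r->0 5-q->5}
[1] R0 @ {0↦1, 1↦0, 2↦3, 3↦4}  ⇒  6 nodes, 4 edges  {2-r->0 2-q->2 5-r->0 5-q->5}
[2] R2 @ {0↦2, 1↦0, 2↦3}  ⇒  4 nodes, 2 edges  {5-r->0 5-q->5}
[3] R2 @ {0↦5, 1↦0, 2↦6}  ⇒  2 nodes, 0 edges  {∅}
final graph: no rule applies after step 3
NF edges: []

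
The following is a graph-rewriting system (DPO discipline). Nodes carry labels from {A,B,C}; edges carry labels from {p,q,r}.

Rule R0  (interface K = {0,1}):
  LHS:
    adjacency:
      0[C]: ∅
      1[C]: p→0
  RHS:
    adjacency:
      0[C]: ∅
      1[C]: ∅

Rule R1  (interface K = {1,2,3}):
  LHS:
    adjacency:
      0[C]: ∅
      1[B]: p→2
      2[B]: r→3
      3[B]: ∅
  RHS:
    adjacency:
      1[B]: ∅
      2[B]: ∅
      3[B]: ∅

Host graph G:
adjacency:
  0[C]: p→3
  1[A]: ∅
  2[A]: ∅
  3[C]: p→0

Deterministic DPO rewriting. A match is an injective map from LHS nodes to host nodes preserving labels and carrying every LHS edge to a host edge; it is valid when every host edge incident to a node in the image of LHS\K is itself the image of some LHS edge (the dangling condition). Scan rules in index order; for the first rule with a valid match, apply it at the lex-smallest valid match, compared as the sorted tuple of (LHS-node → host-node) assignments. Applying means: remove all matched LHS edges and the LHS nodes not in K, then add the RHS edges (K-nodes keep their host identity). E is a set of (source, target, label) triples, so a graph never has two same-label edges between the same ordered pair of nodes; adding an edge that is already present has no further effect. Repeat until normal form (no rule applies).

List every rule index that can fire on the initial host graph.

R0: 2 valid matches — {0↦0, 1↦3}, {0↦3, 1↦0}
R1: no valid match — LHS pattern not found

Answer: [R0]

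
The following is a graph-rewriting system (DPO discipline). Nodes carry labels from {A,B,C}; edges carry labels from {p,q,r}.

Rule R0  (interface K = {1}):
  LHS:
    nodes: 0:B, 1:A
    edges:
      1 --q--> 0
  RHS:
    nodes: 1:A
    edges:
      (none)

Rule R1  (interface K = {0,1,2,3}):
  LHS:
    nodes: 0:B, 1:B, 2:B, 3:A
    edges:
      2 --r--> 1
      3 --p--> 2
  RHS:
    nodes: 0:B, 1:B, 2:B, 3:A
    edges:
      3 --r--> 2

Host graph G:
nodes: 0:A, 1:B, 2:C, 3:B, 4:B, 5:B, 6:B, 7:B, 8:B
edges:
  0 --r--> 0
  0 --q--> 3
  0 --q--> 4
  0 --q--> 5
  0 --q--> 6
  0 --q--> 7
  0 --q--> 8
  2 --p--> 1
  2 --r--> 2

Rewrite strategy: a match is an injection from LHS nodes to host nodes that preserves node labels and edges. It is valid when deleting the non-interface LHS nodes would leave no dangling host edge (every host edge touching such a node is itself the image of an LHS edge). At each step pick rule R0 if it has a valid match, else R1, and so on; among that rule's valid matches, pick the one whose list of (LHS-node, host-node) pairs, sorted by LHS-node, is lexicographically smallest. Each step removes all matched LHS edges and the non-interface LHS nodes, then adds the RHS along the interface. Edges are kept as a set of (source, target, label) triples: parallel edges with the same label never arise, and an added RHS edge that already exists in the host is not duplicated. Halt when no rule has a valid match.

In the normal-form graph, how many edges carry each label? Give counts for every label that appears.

Answer: p:1 r:2

Steps:
start.  V:9 E:9  edges: 0-r->0 0-q->3 0-q->4 0-q->5 0-q->6 0-q->7 0-q->8 2-p->1 2-r->2
1. fire R0 via {0↦3, 1↦0}  →  V:8 E:8  edges: 0-r->0 0-q->4 0-q->5 0-q->6 0-q->7 0-q->8 2-p->1 2-r->2
2. fire R0 via {0↦4, 1↦0}  →  V:7 E:7  edges: 0-r->0 0-q->5 0-q->6 0-q->7 0-q->8 2-p->1 2-r->2
3. fire R0 via {0↦5, 1↦0}  →  V:6 E:6  edges: 0-r->0 0-q->6 0-q->7 0-q->8 2-p->1 2-r->2
4. fire R0 via {0↦6, 1↦0}  →  V:5 E:5  edges: 0-r->0 0-q->7 0-q->8 2-p->1 2-r->2
5. fire R0 via {0↦7, 1↦0}  →  V:4 E:4  edges: 0-r->0 0-q->8 2-p->1 2-r->2
6. fire R0 via {0↦8, 1↦0}  →  V:3 E:3  edges: 0-r->0 2-p->1 2-r->2
normal form: no rule applies after step 6
NF edges: [(0, 0, 'r'), (2, 1, 'p'), (2, 2, 'r')]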